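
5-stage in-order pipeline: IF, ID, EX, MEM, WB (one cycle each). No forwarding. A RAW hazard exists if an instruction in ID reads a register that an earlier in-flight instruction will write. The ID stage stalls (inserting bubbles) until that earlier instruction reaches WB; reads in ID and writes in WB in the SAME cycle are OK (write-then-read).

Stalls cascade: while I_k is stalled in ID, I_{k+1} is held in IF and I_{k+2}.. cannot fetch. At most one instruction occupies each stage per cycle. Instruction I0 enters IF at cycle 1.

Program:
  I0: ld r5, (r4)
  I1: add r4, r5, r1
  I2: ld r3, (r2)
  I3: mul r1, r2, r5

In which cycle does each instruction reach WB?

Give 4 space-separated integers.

Answer: 5 8 9 10

Derivation:
I0 ld r5 <- r4: IF@1 ID@2 stall=0 (-) EX@3 MEM@4 WB@5
I1 add r4 <- r5,r1: IF@2 ID@3 stall=2 (RAW on I0.r5 (WB@5)) EX@6 MEM@7 WB@8
I2 ld r3 <- r2: IF@3 ID@6 stall=0 (-) EX@7 MEM@8 WB@9
I3 mul r1 <- r2,r5: IF@6 ID@7 stall=0 (-) EX@8 MEM@9 WB@10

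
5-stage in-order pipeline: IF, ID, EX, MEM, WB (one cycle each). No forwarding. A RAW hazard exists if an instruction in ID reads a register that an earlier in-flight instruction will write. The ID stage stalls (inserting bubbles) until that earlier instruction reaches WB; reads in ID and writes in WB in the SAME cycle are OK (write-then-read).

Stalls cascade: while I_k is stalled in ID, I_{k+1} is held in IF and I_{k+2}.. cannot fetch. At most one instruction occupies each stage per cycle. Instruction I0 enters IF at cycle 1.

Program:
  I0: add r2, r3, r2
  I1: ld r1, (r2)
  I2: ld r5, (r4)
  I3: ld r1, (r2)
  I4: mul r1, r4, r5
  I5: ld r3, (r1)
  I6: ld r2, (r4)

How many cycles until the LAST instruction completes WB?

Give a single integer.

Answer: 16

Derivation:
I0 add r2 <- r3,r2: IF@1 ID@2 stall=0 (-) EX@3 MEM@4 WB@5
I1 ld r1 <- r2: IF@2 ID@3 stall=2 (RAW on I0.r2 (WB@5)) EX@6 MEM@7 WB@8
I2 ld r5 <- r4: IF@3 ID@6 stall=0 (-) EX@7 MEM@8 WB@9
I3 ld r1 <- r2: IF@6 ID@7 stall=0 (-) EX@8 MEM@9 WB@10
I4 mul r1 <- r4,r5: IF@7 ID@8 stall=1 (RAW on I2.r5 (WB@9)) EX@10 MEM@11 WB@12
I5 ld r3 <- r1: IF@8 ID@10 stall=2 (RAW on I4.r1 (WB@12)) EX@13 MEM@14 WB@15
I6 ld r2 <- r4: IF@10 ID@13 stall=0 (-) EX@14 MEM@15 WB@16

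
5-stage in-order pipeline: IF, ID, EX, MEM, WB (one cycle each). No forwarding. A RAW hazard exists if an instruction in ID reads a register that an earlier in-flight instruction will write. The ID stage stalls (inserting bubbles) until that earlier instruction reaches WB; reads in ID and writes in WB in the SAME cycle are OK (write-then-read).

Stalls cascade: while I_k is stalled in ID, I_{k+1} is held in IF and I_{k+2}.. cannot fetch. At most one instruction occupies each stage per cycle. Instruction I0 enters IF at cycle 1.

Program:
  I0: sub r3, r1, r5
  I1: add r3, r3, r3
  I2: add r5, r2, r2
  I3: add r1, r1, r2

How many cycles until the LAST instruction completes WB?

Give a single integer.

I0 sub r3 <- r1,r5: IF@1 ID@2 stall=0 (-) EX@3 MEM@4 WB@5
I1 add r3 <- r3,r3: IF@2 ID@3 stall=2 (RAW on I0.r3 (WB@5)) EX@6 MEM@7 WB@8
I2 add r5 <- r2,r2: IF@3 ID@6 stall=0 (-) EX@7 MEM@8 WB@9
I3 add r1 <- r1,r2: IF@6 ID@7 stall=0 (-) EX@8 MEM@9 WB@10

Answer: 10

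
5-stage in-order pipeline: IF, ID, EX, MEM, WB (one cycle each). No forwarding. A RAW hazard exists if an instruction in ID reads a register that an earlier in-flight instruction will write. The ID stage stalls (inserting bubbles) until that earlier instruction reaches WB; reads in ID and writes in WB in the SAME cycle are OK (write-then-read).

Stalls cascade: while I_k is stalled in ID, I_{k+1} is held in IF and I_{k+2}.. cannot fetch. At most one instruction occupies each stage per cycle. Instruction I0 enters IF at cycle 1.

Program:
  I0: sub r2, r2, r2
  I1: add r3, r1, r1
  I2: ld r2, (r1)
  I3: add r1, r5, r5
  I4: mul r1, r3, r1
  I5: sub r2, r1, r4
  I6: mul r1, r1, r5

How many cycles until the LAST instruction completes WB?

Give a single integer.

I0 sub r2 <- r2,r2: IF@1 ID@2 stall=0 (-) EX@3 MEM@4 WB@5
I1 add r3 <- r1,r1: IF@2 ID@3 stall=0 (-) EX@4 MEM@5 WB@6
I2 ld r2 <- r1: IF@3 ID@4 stall=0 (-) EX@5 MEM@6 WB@7
I3 add r1 <- r5,r5: IF@4 ID@5 stall=0 (-) EX@6 MEM@7 WB@8
I4 mul r1 <- r3,r1: IF@5 ID@6 stall=2 (RAW on I3.r1 (WB@8)) EX@9 MEM@10 WB@11
I5 sub r2 <- r1,r4: IF@6 ID@9 stall=2 (RAW on I4.r1 (WB@11)) EX@12 MEM@13 WB@14
I6 mul r1 <- r1,r5: IF@9 ID@12 stall=0 (-) EX@13 MEM@14 WB@15

Answer: 15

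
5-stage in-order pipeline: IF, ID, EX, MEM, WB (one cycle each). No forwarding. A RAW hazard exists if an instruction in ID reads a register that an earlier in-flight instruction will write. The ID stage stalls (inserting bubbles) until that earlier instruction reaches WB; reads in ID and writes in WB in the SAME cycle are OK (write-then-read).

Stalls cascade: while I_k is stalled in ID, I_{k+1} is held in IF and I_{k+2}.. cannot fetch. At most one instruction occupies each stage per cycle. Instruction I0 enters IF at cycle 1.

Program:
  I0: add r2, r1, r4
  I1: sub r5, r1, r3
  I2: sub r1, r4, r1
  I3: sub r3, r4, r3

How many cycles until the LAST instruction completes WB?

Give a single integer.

Answer: 8

Derivation:
I0 add r2 <- r1,r4: IF@1 ID@2 stall=0 (-) EX@3 MEM@4 WB@5
I1 sub r5 <- r1,r3: IF@2 ID@3 stall=0 (-) EX@4 MEM@5 WB@6
I2 sub r1 <- r4,r1: IF@3 ID@4 stall=0 (-) EX@5 MEM@6 WB@7
I3 sub r3 <- r4,r3: IF@4 ID@5 stall=0 (-) EX@6 MEM@7 WB@8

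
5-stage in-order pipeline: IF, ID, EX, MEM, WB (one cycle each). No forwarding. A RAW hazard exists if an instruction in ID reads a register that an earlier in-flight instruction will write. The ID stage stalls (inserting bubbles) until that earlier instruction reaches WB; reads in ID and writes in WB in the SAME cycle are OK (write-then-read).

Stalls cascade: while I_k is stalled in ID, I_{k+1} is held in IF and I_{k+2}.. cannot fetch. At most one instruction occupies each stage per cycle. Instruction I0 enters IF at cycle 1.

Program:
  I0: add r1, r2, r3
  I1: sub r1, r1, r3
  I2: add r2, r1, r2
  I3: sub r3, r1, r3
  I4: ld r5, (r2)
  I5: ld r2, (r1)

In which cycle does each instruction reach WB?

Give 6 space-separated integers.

Answer: 5 8 11 12 14 15

Derivation:
I0 add r1 <- r2,r3: IF@1 ID@2 stall=0 (-) EX@3 MEM@4 WB@5
I1 sub r1 <- r1,r3: IF@2 ID@3 stall=2 (RAW on I0.r1 (WB@5)) EX@6 MEM@7 WB@8
I2 add r2 <- r1,r2: IF@3 ID@6 stall=2 (RAW on I1.r1 (WB@8)) EX@9 MEM@10 WB@11
I3 sub r3 <- r1,r3: IF@6 ID@9 stall=0 (-) EX@10 MEM@11 WB@12
I4 ld r5 <- r2: IF@9 ID@10 stall=1 (RAW on I2.r2 (WB@11)) EX@12 MEM@13 WB@14
I5 ld r2 <- r1: IF@10 ID@12 stall=0 (-) EX@13 MEM@14 WB@15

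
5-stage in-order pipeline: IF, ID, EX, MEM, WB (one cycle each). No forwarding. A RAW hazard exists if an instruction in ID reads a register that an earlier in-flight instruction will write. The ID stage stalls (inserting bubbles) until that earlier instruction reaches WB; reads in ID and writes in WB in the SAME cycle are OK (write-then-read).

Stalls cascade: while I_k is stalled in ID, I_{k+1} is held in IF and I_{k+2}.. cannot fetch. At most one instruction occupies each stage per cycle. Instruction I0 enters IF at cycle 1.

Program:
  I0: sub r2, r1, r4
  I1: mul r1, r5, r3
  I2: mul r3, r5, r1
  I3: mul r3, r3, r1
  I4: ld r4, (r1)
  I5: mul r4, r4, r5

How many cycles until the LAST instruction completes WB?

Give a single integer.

Answer: 16

Derivation:
I0 sub r2 <- r1,r4: IF@1 ID@2 stall=0 (-) EX@3 MEM@4 WB@5
I1 mul r1 <- r5,r3: IF@2 ID@3 stall=0 (-) EX@4 MEM@5 WB@6
I2 mul r3 <- r5,r1: IF@3 ID@4 stall=2 (RAW on I1.r1 (WB@6)) EX@7 MEM@8 WB@9
I3 mul r3 <- r3,r1: IF@4 ID@7 stall=2 (RAW on I2.r3 (WB@9)) EX@10 MEM@11 WB@12
I4 ld r4 <- r1: IF@7 ID@10 stall=0 (-) EX@11 MEM@12 WB@13
I5 mul r4 <- r4,r5: IF@10 ID@11 stall=2 (RAW on I4.r4 (WB@13)) EX@14 MEM@15 WB@16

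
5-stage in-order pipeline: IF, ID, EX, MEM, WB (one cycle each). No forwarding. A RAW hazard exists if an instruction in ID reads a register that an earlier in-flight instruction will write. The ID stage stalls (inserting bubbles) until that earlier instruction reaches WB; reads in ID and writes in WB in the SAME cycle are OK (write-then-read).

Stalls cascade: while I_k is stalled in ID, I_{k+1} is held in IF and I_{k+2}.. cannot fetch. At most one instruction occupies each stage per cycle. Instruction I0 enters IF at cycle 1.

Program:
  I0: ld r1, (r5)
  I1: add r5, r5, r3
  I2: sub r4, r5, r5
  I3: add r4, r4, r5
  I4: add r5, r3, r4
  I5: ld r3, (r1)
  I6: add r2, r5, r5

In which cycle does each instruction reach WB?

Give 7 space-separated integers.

I0 ld r1 <- r5: IF@1 ID@2 stall=0 (-) EX@3 MEM@4 WB@5
I1 add r5 <- r5,r3: IF@2 ID@3 stall=0 (-) EX@4 MEM@5 WB@6
I2 sub r4 <- r5,r5: IF@3 ID@4 stall=2 (RAW on I1.r5 (WB@6)) EX@7 MEM@8 WB@9
I3 add r4 <- r4,r5: IF@4 ID@7 stall=2 (RAW on I2.r4 (WB@9)) EX@10 MEM@11 WB@12
I4 add r5 <- r3,r4: IF@7 ID@10 stall=2 (RAW on I3.r4 (WB@12)) EX@13 MEM@14 WB@15
I5 ld r3 <- r1: IF@10 ID@13 stall=0 (-) EX@14 MEM@15 WB@16
I6 add r2 <- r5,r5: IF@13 ID@14 stall=1 (RAW on I4.r5 (WB@15)) EX@16 MEM@17 WB@18

Answer: 5 6 9 12 15 16 18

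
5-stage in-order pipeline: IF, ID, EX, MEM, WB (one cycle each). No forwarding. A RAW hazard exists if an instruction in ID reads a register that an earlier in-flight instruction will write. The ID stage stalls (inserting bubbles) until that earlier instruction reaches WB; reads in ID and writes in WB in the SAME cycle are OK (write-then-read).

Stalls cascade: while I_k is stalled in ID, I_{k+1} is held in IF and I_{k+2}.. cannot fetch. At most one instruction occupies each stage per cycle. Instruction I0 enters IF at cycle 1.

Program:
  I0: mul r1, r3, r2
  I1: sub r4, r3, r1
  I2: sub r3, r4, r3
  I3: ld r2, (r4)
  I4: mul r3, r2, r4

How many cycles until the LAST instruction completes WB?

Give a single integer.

Answer: 15

Derivation:
I0 mul r1 <- r3,r2: IF@1 ID@2 stall=0 (-) EX@3 MEM@4 WB@5
I1 sub r4 <- r3,r1: IF@2 ID@3 stall=2 (RAW on I0.r1 (WB@5)) EX@6 MEM@7 WB@8
I2 sub r3 <- r4,r3: IF@3 ID@6 stall=2 (RAW on I1.r4 (WB@8)) EX@9 MEM@10 WB@11
I3 ld r2 <- r4: IF@6 ID@9 stall=0 (-) EX@10 MEM@11 WB@12
I4 mul r3 <- r2,r4: IF@9 ID@10 stall=2 (RAW on I3.r2 (WB@12)) EX@13 MEM@14 WB@15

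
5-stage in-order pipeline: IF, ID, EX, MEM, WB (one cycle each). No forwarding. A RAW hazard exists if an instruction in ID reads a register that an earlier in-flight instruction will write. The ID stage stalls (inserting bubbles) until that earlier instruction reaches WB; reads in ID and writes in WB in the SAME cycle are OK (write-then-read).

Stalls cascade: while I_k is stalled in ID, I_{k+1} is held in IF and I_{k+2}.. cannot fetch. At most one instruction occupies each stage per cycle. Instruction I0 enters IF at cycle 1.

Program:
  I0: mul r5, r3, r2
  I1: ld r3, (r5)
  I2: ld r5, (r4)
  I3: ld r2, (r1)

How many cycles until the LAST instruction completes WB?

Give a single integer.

I0 mul r5 <- r3,r2: IF@1 ID@2 stall=0 (-) EX@3 MEM@4 WB@5
I1 ld r3 <- r5: IF@2 ID@3 stall=2 (RAW on I0.r5 (WB@5)) EX@6 MEM@7 WB@8
I2 ld r5 <- r4: IF@3 ID@6 stall=0 (-) EX@7 MEM@8 WB@9
I3 ld r2 <- r1: IF@6 ID@7 stall=0 (-) EX@8 MEM@9 WB@10

Answer: 10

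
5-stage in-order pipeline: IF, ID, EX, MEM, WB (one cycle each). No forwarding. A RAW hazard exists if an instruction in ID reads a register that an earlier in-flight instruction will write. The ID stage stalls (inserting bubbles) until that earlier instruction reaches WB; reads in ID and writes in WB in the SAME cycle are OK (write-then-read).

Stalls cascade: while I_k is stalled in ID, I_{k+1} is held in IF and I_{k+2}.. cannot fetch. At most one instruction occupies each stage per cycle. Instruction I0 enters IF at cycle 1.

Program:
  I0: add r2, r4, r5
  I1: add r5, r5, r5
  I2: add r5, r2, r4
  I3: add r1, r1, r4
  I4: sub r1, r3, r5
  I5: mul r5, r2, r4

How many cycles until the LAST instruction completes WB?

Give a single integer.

I0 add r2 <- r4,r5: IF@1 ID@2 stall=0 (-) EX@3 MEM@4 WB@5
I1 add r5 <- r5,r5: IF@2 ID@3 stall=0 (-) EX@4 MEM@5 WB@6
I2 add r5 <- r2,r4: IF@3 ID@4 stall=1 (RAW on I0.r2 (WB@5)) EX@6 MEM@7 WB@8
I3 add r1 <- r1,r4: IF@4 ID@6 stall=0 (-) EX@7 MEM@8 WB@9
I4 sub r1 <- r3,r5: IF@6 ID@7 stall=1 (RAW on I2.r5 (WB@8)) EX@9 MEM@10 WB@11
I5 mul r5 <- r2,r4: IF@7 ID@9 stall=0 (-) EX@10 MEM@11 WB@12

Answer: 12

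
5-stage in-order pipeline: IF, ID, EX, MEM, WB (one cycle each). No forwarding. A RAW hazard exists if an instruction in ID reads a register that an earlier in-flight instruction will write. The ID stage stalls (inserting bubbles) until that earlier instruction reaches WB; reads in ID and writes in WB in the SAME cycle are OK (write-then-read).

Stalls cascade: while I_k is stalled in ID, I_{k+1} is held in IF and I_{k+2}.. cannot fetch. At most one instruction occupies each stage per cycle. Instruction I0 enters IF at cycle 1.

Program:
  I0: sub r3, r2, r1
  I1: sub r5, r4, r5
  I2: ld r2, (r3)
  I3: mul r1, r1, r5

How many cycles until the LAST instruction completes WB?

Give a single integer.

Answer: 9

Derivation:
I0 sub r3 <- r2,r1: IF@1 ID@2 stall=0 (-) EX@3 MEM@4 WB@5
I1 sub r5 <- r4,r5: IF@2 ID@3 stall=0 (-) EX@4 MEM@5 WB@6
I2 ld r2 <- r3: IF@3 ID@4 stall=1 (RAW on I0.r3 (WB@5)) EX@6 MEM@7 WB@8
I3 mul r1 <- r1,r5: IF@4 ID@6 stall=0 (-) EX@7 MEM@8 WB@9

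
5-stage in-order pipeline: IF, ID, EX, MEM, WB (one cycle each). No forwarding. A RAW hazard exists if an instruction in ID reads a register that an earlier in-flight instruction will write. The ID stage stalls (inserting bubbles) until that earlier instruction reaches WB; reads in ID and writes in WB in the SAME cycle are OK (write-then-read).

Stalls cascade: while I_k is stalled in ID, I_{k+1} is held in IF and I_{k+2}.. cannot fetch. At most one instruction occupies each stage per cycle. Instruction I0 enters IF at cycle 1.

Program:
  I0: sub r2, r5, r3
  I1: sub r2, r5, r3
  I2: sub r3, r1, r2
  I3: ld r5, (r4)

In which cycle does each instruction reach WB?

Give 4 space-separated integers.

I0 sub r2 <- r5,r3: IF@1 ID@2 stall=0 (-) EX@3 MEM@4 WB@5
I1 sub r2 <- r5,r3: IF@2 ID@3 stall=0 (-) EX@4 MEM@5 WB@6
I2 sub r3 <- r1,r2: IF@3 ID@4 stall=2 (RAW on I1.r2 (WB@6)) EX@7 MEM@8 WB@9
I3 ld r5 <- r4: IF@4 ID@7 stall=0 (-) EX@8 MEM@9 WB@10

Answer: 5 6 9 10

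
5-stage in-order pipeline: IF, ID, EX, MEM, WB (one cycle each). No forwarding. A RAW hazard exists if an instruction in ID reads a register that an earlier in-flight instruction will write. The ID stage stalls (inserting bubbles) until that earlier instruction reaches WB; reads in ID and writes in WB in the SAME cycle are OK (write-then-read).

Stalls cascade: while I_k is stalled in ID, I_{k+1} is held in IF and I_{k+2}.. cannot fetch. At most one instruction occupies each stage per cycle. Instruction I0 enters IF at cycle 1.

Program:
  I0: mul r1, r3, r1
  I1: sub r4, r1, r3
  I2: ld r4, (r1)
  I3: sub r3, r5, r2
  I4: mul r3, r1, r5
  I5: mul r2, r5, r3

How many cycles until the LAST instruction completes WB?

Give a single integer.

I0 mul r1 <- r3,r1: IF@1 ID@2 stall=0 (-) EX@3 MEM@4 WB@5
I1 sub r4 <- r1,r3: IF@2 ID@3 stall=2 (RAW on I0.r1 (WB@5)) EX@6 MEM@7 WB@8
I2 ld r4 <- r1: IF@3 ID@6 stall=0 (-) EX@7 MEM@8 WB@9
I3 sub r3 <- r5,r2: IF@6 ID@7 stall=0 (-) EX@8 MEM@9 WB@10
I4 mul r3 <- r1,r5: IF@7 ID@8 stall=0 (-) EX@9 MEM@10 WB@11
I5 mul r2 <- r5,r3: IF@8 ID@9 stall=2 (RAW on I4.r3 (WB@11)) EX@12 MEM@13 WB@14

Answer: 14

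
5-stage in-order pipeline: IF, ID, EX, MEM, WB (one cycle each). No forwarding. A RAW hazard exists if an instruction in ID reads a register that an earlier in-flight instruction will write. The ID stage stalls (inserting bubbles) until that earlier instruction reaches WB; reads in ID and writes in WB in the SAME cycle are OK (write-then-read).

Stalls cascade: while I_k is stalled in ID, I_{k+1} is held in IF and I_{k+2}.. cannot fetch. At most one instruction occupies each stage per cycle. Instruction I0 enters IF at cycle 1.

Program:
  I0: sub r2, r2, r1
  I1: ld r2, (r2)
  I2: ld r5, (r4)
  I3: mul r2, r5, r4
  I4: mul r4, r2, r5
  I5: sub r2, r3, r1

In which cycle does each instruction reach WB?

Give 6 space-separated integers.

I0 sub r2 <- r2,r1: IF@1 ID@2 stall=0 (-) EX@3 MEM@4 WB@5
I1 ld r2 <- r2: IF@2 ID@3 stall=2 (RAW on I0.r2 (WB@5)) EX@6 MEM@7 WB@8
I2 ld r5 <- r4: IF@3 ID@6 stall=0 (-) EX@7 MEM@8 WB@9
I3 mul r2 <- r5,r4: IF@6 ID@7 stall=2 (RAW on I2.r5 (WB@9)) EX@10 MEM@11 WB@12
I4 mul r4 <- r2,r5: IF@7 ID@10 stall=2 (RAW on I3.r2 (WB@12)) EX@13 MEM@14 WB@15
I5 sub r2 <- r3,r1: IF@10 ID@13 stall=0 (-) EX@14 MEM@15 WB@16

Answer: 5 8 9 12 15 16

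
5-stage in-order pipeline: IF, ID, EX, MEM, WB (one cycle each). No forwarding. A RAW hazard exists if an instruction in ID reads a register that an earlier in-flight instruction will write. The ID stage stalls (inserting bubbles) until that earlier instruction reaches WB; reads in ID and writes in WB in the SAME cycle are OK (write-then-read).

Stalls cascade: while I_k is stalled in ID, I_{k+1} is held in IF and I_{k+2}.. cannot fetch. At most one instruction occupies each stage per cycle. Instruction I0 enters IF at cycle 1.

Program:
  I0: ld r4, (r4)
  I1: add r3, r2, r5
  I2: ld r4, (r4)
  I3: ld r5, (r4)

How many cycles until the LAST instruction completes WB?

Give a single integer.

Answer: 11

Derivation:
I0 ld r4 <- r4: IF@1 ID@2 stall=0 (-) EX@3 MEM@4 WB@5
I1 add r3 <- r2,r5: IF@2 ID@3 stall=0 (-) EX@4 MEM@5 WB@6
I2 ld r4 <- r4: IF@3 ID@4 stall=1 (RAW on I0.r4 (WB@5)) EX@6 MEM@7 WB@8
I3 ld r5 <- r4: IF@4 ID@6 stall=2 (RAW on I2.r4 (WB@8)) EX@9 MEM@10 WB@11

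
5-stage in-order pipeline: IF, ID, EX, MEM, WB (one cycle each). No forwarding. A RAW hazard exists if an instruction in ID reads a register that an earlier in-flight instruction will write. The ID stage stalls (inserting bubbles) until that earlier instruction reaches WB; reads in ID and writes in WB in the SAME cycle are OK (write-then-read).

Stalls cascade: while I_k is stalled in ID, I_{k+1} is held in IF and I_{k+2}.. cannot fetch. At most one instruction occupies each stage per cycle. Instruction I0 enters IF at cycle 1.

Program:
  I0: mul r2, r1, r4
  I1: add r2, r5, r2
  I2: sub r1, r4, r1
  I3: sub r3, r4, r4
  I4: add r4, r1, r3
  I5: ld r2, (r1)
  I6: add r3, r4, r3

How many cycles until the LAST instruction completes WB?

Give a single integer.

I0 mul r2 <- r1,r4: IF@1 ID@2 stall=0 (-) EX@3 MEM@4 WB@5
I1 add r2 <- r5,r2: IF@2 ID@3 stall=2 (RAW on I0.r2 (WB@5)) EX@6 MEM@7 WB@8
I2 sub r1 <- r4,r1: IF@3 ID@6 stall=0 (-) EX@7 MEM@8 WB@9
I3 sub r3 <- r4,r4: IF@6 ID@7 stall=0 (-) EX@8 MEM@9 WB@10
I4 add r4 <- r1,r3: IF@7 ID@8 stall=2 (RAW on I3.r3 (WB@10)) EX@11 MEM@12 WB@13
I5 ld r2 <- r1: IF@8 ID@11 stall=0 (-) EX@12 MEM@13 WB@14
I6 add r3 <- r4,r3: IF@11 ID@12 stall=1 (RAW on I4.r4 (WB@13)) EX@14 MEM@15 WB@16

Answer: 16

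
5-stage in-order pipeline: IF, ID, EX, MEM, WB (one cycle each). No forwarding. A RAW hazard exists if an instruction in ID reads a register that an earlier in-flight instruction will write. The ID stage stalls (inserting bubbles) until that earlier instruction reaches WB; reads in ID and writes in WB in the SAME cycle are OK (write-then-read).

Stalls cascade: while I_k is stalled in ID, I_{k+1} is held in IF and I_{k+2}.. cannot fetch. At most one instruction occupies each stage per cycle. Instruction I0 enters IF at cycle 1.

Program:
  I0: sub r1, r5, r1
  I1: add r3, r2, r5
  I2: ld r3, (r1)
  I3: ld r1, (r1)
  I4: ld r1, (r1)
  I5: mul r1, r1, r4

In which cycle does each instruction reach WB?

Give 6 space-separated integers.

I0 sub r1 <- r5,r1: IF@1 ID@2 stall=0 (-) EX@3 MEM@4 WB@5
I1 add r3 <- r2,r5: IF@2 ID@3 stall=0 (-) EX@4 MEM@5 WB@6
I2 ld r3 <- r1: IF@3 ID@4 stall=1 (RAW on I0.r1 (WB@5)) EX@6 MEM@7 WB@8
I3 ld r1 <- r1: IF@4 ID@6 stall=0 (-) EX@7 MEM@8 WB@9
I4 ld r1 <- r1: IF@6 ID@7 stall=2 (RAW on I3.r1 (WB@9)) EX@10 MEM@11 WB@12
I5 mul r1 <- r1,r4: IF@7 ID@10 stall=2 (RAW on I4.r1 (WB@12)) EX@13 MEM@14 WB@15

Answer: 5 6 8 9 12 15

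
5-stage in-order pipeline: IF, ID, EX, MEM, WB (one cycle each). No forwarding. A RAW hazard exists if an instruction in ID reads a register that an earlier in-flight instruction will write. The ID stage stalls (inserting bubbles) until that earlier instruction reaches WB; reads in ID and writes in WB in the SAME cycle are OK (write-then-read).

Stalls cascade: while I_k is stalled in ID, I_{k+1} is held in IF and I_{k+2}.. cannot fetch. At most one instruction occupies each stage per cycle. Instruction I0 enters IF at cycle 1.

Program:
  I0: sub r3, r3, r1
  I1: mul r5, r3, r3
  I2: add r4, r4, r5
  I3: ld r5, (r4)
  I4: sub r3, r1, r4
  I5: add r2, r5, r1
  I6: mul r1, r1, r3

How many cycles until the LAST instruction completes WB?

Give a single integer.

I0 sub r3 <- r3,r1: IF@1 ID@2 stall=0 (-) EX@3 MEM@4 WB@5
I1 mul r5 <- r3,r3: IF@2 ID@3 stall=2 (RAW on I0.r3 (WB@5)) EX@6 MEM@7 WB@8
I2 add r4 <- r4,r5: IF@3 ID@6 stall=2 (RAW on I1.r5 (WB@8)) EX@9 MEM@10 WB@11
I3 ld r5 <- r4: IF@6 ID@9 stall=2 (RAW on I2.r4 (WB@11)) EX@12 MEM@13 WB@14
I4 sub r3 <- r1,r4: IF@9 ID@12 stall=0 (-) EX@13 MEM@14 WB@15
I5 add r2 <- r5,r1: IF@12 ID@13 stall=1 (RAW on I3.r5 (WB@14)) EX@15 MEM@16 WB@17
I6 mul r1 <- r1,r3: IF@13 ID@15 stall=0 (-) EX@16 MEM@17 WB@18

Answer: 18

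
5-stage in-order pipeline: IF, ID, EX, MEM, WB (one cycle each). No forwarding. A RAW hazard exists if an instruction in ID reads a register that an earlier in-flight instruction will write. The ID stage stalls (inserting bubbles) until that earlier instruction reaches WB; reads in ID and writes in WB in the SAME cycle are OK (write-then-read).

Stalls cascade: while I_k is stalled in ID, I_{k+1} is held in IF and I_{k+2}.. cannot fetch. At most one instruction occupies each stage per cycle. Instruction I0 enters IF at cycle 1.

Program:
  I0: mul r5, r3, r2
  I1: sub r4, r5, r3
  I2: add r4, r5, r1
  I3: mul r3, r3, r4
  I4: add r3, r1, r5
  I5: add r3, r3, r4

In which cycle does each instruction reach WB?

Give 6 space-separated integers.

Answer: 5 8 9 12 13 16

Derivation:
I0 mul r5 <- r3,r2: IF@1 ID@2 stall=0 (-) EX@3 MEM@4 WB@5
I1 sub r4 <- r5,r3: IF@2 ID@3 stall=2 (RAW on I0.r5 (WB@5)) EX@6 MEM@7 WB@8
I2 add r4 <- r5,r1: IF@3 ID@6 stall=0 (-) EX@7 MEM@8 WB@9
I3 mul r3 <- r3,r4: IF@6 ID@7 stall=2 (RAW on I2.r4 (WB@9)) EX@10 MEM@11 WB@12
I4 add r3 <- r1,r5: IF@7 ID@10 stall=0 (-) EX@11 MEM@12 WB@13
I5 add r3 <- r3,r4: IF@10 ID@11 stall=2 (RAW on I4.r3 (WB@13)) EX@14 MEM@15 WB@16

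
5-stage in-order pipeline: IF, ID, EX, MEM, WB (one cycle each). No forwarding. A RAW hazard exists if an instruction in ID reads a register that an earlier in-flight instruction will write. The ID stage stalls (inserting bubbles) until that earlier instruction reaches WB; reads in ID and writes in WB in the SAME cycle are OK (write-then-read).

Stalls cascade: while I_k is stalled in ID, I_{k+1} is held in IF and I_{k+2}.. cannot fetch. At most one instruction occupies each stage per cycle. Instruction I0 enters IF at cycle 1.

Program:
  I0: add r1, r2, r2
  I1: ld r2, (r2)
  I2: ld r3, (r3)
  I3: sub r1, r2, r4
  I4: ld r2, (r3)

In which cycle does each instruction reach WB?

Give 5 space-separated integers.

I0 add r1 <- r2,r2: IF@1 ID@2 stall=0 (-) EX@3 MEM@4 WB@5
I1 ld r2 <- r2: IF@2 ID@3 stall=0 (-) EX@4 MEM@5 WB@6
I2 ld r3 <- r3: IF@3 ID@4 stall=0 (-) EX@5 MEM@6 WB@7
I3 sub r1 <- r2,r4: IF@4 ID@5 stall=1 (RAW on I1.r2 (WB@6)) EX@7 MEM@8 WB@9
I4 ld r2 <- r3: IF@5 ID@7 stall=0 (-) EX@8 MEM@9 WB@10

Answer: 5 6 7 9 10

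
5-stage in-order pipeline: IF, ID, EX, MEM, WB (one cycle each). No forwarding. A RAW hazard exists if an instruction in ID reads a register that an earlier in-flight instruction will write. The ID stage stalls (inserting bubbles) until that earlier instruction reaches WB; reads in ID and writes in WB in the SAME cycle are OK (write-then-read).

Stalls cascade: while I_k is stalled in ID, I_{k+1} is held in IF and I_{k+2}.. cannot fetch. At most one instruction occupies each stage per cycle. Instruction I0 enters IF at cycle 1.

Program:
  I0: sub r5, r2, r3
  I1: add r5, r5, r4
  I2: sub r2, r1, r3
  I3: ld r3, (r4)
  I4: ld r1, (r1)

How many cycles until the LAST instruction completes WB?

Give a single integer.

Answer: 11

Derivation:
I0 sub r5 <- r2,r3: IF@1 ID@2 stall=0 (-) EX@3 MEM@4 WB@5
I1 add r5 <- r5,r4: IF@2 ID@3 stall=2 (RAW on I0.r5 (WB@5)) EX@6 MEM@7 WB@8
I2 sub r2 <- r1,r3: IF@3 ID@6 stall=0 (-) EX@7 MEM@8 WB@9
I3 ld r3 <- r4: IF@6 ID@7 stall=0 (-) EX@8 MEM@9 WB@10
I4 ld r1 <- r1: IF@7 ID@8 stall=0 (-) EX@9 MEM@10 WB@11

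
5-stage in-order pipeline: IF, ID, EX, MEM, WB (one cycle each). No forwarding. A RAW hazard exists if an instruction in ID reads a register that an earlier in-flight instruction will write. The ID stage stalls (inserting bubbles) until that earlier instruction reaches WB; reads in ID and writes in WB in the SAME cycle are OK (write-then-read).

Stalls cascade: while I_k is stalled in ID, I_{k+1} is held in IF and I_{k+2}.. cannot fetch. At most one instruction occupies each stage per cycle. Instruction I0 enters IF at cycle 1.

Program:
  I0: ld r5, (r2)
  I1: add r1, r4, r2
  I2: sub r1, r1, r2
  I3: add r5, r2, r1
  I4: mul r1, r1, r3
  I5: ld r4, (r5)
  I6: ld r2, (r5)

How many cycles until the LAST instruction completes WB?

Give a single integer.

I0 ld r5 <- r2: IF@1 ID@2 stall=0 (-) EX@3 MEM@4 WB@5
I1 add r1 <- r4,r2: IF@2 ID@3 stall=0 (-) EX@4 MEM@5 WB@6
I2 sub r1 <- r1,r2: IF@3 ID@4 stall=2 (RAW on I1.r1 (WB@6)) EX@7 MEM@8 WB@9
I3 add r5 <- r2,r1: IF@4 ID@7 stall=2 (RAW on I2.r1 (WB@9)) EX@10 MEM@11 WB@12
I4 mul r1 <- r1,r3: IF@7 ID@10 stall=0 (-) EX@11 MEM@12 WB@13
I5 ld r4 <- r5: IF@10 ID@11 stall=1 (RAW on I3.r5 (WB@12)) EX@13 MEM@14 WB@15
I6 ld r2 <- r5: IF@11 ID@13 stall=0 (-) EX@14 MEM@15 WB@16

Answer: 16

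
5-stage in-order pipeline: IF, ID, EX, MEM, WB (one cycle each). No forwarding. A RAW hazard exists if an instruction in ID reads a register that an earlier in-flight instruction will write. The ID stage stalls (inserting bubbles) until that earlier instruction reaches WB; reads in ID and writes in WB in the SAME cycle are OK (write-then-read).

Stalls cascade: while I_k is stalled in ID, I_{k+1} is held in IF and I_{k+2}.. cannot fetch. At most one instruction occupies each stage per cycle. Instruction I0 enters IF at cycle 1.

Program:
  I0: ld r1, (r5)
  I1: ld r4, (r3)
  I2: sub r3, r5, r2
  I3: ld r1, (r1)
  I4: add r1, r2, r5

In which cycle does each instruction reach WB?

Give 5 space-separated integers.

I0 ld r1 <- r5: IF@1 ID@2 stall=0 (-) EX@3 MEM@4 WB@5
I1 ld r4 <- r3: IF@2 ID@3 stall=0 (-) EX@4 MEM@5 WB@6
I2 sub r3 <- r5,r2: IF@3 ID@4 stall=0 (-) EX@5 MEM@6 WB@7
I3 ld r1 <- r1: IF@4 ID@5 stall=0 (-) EX@6 MEM@7 WB@8
I4 add r1 <- r2,r5: IF@5 ID@6 stall=0 (-) EX@7 MEM@8 WB@9

Answer: 5 6 7 8 9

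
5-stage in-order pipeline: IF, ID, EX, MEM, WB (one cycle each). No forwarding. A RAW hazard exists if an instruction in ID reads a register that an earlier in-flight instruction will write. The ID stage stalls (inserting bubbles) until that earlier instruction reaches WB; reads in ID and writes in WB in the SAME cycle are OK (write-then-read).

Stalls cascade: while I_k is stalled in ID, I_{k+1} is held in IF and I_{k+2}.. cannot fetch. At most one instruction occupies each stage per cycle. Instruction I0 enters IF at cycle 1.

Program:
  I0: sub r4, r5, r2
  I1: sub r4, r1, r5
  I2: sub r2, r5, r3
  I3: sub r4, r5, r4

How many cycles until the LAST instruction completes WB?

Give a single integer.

Answer: 9

Derivation:
I0 sub r4 <- r5,r2: IF@1 ID@2 stall=0 (-) EX@3 MEM@4 WB@5
I1 sub r4 <- r1,r5: IF@2 ID@3 stall=0 (-) EX@4 MEM@5 WB@6
I2 sub r2 <- r5,r3: IF@3 ID@4 stall=0 (-) EX@5 MEM@6 WB@7
I3 sub r4 <- r5,r4: IF@4 ID@5 stall=1 (RAW on I1.r4 (WB@6)) EX@7 MEM@8 WB@9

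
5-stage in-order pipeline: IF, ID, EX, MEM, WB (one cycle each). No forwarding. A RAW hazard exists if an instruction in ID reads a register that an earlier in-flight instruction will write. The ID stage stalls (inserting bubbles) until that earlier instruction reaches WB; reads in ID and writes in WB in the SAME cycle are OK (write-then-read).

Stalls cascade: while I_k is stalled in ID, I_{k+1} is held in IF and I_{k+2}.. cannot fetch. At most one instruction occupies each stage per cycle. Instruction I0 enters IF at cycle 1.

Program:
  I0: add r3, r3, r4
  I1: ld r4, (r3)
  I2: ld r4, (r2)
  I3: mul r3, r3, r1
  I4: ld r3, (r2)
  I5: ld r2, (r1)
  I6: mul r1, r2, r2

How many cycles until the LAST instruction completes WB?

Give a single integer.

Answer: 15

Derivation:
I0 add r3 <- r3,r4: IF@1 ID@2 stall=0 (-) EX@3 MEM@4 WB@5
I1 ld r4 <- r3: IF@2 ID@3 stall=2 (RAW on I0.r3 (WB@5)) EX@6 MEM@7 WB@8
I2 ld r4 <- r2: IF@3 ID@6 stall=0 (-) EX@7 MEM@8 WB@9
I3 mul r3 <- r3,r1: IF@6 ID@7 stall=0 (-) EX@8 MEM@9 WB@10
I4 ld r3 <- r2: IF@7 ID@8 stall=0 (-) EX@9 MEM@10 WB@11
I5 ld r2 <- r1: IF@8 ID@9 stall=0 (-) EX@10 MEM@11 WB@12
I6 mul r1 <- r2,r2: IF@9 ID@10 stall=2 (RAW on I5.r2 (WB@12)) EX@13 MEM@14 WB@15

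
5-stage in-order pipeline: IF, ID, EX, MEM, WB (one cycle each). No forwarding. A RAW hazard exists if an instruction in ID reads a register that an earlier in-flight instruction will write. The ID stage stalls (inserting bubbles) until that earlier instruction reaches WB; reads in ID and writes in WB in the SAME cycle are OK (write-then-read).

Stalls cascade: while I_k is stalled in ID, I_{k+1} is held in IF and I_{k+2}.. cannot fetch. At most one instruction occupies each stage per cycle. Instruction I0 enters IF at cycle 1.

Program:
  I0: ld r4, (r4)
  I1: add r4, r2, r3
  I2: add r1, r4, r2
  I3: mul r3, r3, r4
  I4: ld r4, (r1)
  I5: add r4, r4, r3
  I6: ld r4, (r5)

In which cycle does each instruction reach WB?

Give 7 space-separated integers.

Answer: 5 6 9 10 12 15 16

Derivation:
I0 ld r4 <- r4: IF@1 ID@2 stall=0 (-) EX@3 MEM@4 WB@5
I1 add r4 <- r2,r3: IF@2 ID@3 stall=0 (-) EX@4 MEM@5 WB@6
I2 add r1 <- r4,r2: IF@3 ID@4 stall=2 (RAW on I1.r4 (WB@6)) EX@7 MEM@8 WB@9
I3 mul r3 <- r3,r4: IF@4 ID@7 stall=0 (-) EX@8 MEM@9 WB@10
I4 ld r4 <- r1: IF@7 ID@8 stall=1 (RAW on I2.r1 (WB@9)) EX@10 MEM@11 WB@12
I5 add r4 <- r4,r3: IF@8 ID@10 stall=2 (RAW on I4.r4 (WB@12)) EX@13 MEM@14 WB@15
I6 ld r4 <- r5: IF@10 ID@13 stall=0 (-) EX@14 MEM@15 WB@16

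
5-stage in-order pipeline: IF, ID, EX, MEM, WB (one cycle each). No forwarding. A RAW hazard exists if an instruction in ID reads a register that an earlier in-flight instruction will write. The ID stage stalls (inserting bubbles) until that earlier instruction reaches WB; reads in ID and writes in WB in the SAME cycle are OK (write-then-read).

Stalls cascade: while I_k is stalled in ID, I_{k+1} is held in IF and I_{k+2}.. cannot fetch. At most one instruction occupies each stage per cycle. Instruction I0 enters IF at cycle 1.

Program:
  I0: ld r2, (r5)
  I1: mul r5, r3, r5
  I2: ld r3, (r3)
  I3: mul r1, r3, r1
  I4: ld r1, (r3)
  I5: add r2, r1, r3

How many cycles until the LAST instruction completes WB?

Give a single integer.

Answer: 14

Derivation:
I0 ld r2 <- r5: IF@1 ID@2 stall=0 (-) EX@3 MEM@4 WB@5
I1 mul r5 <- r3,r5: IF@2 ID@3 stall=0 (-) EX@4 MEM@5 WB@6
I2 ld r3 <- r3: IF@3 ID@4 stall=0 (-) EX@5 MEM@6 WB@7
I3 mul r1 <- r3,r1: IF@4 ID@5 stall=2 (RAW on I2.r3 (WB@7)) EX@8 MEM@9 WB@10
I4 ld r1 <- r3: IF@5 ID@8 stall=0 (-) EX@9 MEM@10 WB@11
I5 add r2 <- r1,r3: IF@8 ID@9 stall=2 (RAW on I4.r1 (WB@11)) EX@12 MEM@13 WB@14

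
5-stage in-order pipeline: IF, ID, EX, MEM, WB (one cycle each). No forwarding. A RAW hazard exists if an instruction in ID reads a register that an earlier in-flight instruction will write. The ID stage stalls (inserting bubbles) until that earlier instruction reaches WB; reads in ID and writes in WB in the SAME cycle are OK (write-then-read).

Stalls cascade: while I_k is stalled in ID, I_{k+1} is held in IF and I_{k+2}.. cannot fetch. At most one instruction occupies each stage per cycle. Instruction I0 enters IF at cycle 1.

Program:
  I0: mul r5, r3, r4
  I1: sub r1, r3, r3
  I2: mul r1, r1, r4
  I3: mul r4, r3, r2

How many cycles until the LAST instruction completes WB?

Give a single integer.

I0 mul r5 <- r3,r4: IF@1 ID@2 stall=0 (-) EX@3 MEM@4 WB@5
I1 sub r1 <- r3,r3: IF@2 ID@3 stall=0 (-) EX@4 MEM@5 WB@6
I2 mul r1 <- r1,r4: IF@3 ID@4 stall=2 (RAW on I1.r1 (WB@6)) EX@7 MEM@8 WB@9
I3 mul r4 <- r3,r2: IF@4 ID@7 stall=0 (-) EX@8 MEM@9 WB@10

Answer: 10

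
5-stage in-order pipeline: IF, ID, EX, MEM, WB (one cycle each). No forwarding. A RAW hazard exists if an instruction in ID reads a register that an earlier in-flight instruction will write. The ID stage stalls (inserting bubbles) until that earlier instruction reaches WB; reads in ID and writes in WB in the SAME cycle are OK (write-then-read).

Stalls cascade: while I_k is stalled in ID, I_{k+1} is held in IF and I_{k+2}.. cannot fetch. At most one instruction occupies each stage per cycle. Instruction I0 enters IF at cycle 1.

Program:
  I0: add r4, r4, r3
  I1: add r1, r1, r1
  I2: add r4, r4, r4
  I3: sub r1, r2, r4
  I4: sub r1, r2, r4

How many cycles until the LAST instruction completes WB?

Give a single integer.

Answer: 12

Derivation:
I0 add r4 <- r4,r3: IF@1 ID@2 stall=0 (-) EX@3 MEM@4 WB@5
I1 add r1 <- r1,r1: IF@2 ID@3 stall=0 (-) EX@4 MEM@5 WB@6
I2 add r4 <- r4,r4: IF@3 ID@4 stall=1 (RAW on I0.r4 (WB@5)) EX@6 MEM@7 WB@8
I3 sub r1 <- r2,r4: IF@4 ID@6 stall=2 (RAW on I2.r4 (WB@8)) EX@9 MEM@10 WB@11
I4 sub r1 <- r2,r4: IF@6 ID@9 stall=0 (-) EX@10 MEM@11 WB@12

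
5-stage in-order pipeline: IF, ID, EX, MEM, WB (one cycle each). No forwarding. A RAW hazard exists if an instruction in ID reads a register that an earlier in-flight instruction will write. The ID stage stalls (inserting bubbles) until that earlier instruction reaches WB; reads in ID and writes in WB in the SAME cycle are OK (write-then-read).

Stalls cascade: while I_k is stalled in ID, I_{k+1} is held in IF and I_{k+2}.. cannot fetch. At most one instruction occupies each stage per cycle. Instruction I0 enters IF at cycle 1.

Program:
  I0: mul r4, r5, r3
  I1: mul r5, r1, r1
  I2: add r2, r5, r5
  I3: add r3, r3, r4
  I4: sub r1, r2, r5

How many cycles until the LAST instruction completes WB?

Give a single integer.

Answer: 12

Derivation:
I0 mul r4 <- r5,r3: IF@1 ID@2 stall=0 (-) EX@3 MEM@4 WB@5
I1 mul r5 <- r1,r1: IF@2 ID@3 stall=0 (-) EX@4 MEM@5 WB@6
I2 add r2 <- r5,r5: IF@3 ID@4 stall=2 (RAW on I1.r5 (WB@6)) EX@7 MEM@8 WB@9
I3 add r3 <- r3,r4: IF@4 ID@7 stall=0 (-) EX@8 MEM@9 WB@10
I4 sub r1 <- r2,r5: IF@7 ID@8 stall=1 (RAW on I2.r2 (WB@9)) EX@10 MEM@11 WB@12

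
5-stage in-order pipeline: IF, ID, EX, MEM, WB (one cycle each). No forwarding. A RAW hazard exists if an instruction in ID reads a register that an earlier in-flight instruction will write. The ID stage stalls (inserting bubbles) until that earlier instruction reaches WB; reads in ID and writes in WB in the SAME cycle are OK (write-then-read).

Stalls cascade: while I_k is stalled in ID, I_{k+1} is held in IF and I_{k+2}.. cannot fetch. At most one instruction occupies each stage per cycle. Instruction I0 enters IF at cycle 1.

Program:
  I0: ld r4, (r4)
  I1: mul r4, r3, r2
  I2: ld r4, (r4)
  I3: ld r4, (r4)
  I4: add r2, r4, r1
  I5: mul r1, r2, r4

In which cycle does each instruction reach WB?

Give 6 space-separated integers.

Answer: 5 6 9 12 15 18

Derivation:
I0 ld r4 <- r4: IF@1 ID@2 stall=0 (-) EX@3 MEM@4 WB@5
I1 mul r4 <- r3,r2: IF@2 ID@3 stall=0 (-) EX@4 MEM@5 WB@6
I2 ld r4 <- r4: IF@3 ID@4 stall=2 (RAW on I1.r4 (WB@6)) EX@7 MEM@8 WB@9
I3 ld r4 <- r4: IF@4 ID@7 stall=2 (RAW on I2.r4 (WB@9)) EX@10 MEM@11 WB@12
I4 add r2 <- r4,r1: IF@7 ID@10 stall=2 (RAW on I3.r4 (WB@12)) EX@13 MEM@14 WB@15
I5 mul r1 <- r2,r4: IF@10 ID@13 stall=2 (RAW on I4.r2 (WB@15)) EX@16 MEM@17 WB@18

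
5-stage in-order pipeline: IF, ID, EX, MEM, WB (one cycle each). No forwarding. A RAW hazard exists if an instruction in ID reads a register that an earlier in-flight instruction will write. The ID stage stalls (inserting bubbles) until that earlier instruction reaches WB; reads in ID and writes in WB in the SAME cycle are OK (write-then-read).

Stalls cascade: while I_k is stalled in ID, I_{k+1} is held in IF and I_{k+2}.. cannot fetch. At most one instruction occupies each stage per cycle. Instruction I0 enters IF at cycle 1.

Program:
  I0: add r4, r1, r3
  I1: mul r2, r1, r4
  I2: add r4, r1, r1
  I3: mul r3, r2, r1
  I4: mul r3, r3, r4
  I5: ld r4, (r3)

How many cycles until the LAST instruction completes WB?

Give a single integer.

I0 add r4 <- r1,r3: IF@1 ID@2 stall=0 (-) EX@3 MEM@4 WB@5
I1 mul r2 <- r1,r4: IF@2 ID@3 stall=2 (RAW on I0.r4 (WB@5)) EX@6 MEM@7 WB@8
I2 add r4 <- r1,r1: IF@3 ID@6 stall=0 (-) EX@7 MEM@8 WB@9
I3 mul r3 <- r2,r1: IF@6 ID@7 stall=1 (RAW on I1.r2 (WB@8)) EX@9 MEM@10 WB@11
I4 mul r3 <- r3,r4: IF@7 ID@9 stall=2 (RAW on I3.r3 (WB@11)) EX@12 MEM@13 WB@14
I5 ld r4 <- r3: IF@9 ID@12 stall=2 (RAW on I4.r3 (WB@14)) EX@15 MEM@16 WB@17

Answer: 17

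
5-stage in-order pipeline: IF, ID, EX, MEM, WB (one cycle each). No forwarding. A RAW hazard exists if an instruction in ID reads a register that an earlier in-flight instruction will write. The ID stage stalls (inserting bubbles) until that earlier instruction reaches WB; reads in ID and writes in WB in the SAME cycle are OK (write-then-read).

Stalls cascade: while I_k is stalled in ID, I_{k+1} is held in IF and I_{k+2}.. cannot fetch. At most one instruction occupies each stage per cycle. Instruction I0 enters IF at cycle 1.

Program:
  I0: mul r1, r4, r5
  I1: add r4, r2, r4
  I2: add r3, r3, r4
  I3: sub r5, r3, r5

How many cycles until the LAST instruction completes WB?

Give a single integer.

Answer: 12

Derivation:
I0 mul r1 <- r4,r5: IF@1 ID@2 stall=0 (-) EX@3 MEM@4 WB@5
I1 add r4 <- r2,r4: IF@2 ID@3 stall=0 (-) EX@4 MEM@5 WB@6
I2 add r3 <- r3,r4: IF@3 ID@4 stall=2 (RAW on I1.r4 (WB@6)) EX@7 MEM@8 WB@9
I3 sub r5 <- r3,r5: IF@4 ID@7 stall=2 (RAW on I2.r3 (WB@9)) EX@10 MEM@11 WB@12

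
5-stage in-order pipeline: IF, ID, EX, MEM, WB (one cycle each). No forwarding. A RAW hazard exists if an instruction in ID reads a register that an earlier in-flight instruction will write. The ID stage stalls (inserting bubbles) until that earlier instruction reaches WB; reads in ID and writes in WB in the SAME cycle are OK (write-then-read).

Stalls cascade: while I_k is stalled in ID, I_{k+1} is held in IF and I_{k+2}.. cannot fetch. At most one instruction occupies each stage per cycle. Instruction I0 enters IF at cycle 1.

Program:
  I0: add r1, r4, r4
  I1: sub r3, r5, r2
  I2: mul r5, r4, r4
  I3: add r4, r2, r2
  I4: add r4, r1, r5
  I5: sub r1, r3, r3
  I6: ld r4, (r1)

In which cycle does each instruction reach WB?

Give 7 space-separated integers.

Answer: 5 6 7 8 10 11 14

Derivation:
I0 add r1 <- r4,r4: IF@1 ID@2 stall=0 (-) EX@3 MEM@4 WB@5
I1 sub r3 <- r5,r2: IF@2 ID@3 stall=0 (-) EX@4 MEM@5 WB@6
I2 mul r5 <- r4,r4: IF@3 ID@4 stall=0 (-) EX@5 MEM@6 WB@7
I3 add r4 <- r2,r2: IF@4 ID@5 stall=0 (-) EX@6 MEM@7 WB@8
I4 add r4 <- r1,r5: IF@5 ID@6 stall=1 (RAW on I2.r5 (WB@7)) EX@8 MEM@9 WB@10
I5 sub r1 <- r3,r3: IF@6 ID@8 stall=0 (-) EX@9 MEM@10 WB@11
I6 ld r4 <- r1: IF@8 ID@9 stall=2 (RAW on I5.r1 (WB@11)) EX@12 MEM@13 WB@14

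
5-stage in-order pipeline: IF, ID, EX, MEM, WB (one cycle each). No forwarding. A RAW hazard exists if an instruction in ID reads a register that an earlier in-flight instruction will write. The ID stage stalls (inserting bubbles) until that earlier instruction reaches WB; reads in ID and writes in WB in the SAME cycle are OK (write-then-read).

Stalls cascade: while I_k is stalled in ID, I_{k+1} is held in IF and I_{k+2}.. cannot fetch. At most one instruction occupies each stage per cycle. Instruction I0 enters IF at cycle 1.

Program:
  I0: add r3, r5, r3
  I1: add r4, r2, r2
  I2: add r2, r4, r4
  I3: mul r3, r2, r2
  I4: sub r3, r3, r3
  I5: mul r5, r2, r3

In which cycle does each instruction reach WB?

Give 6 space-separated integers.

Answer: 5 6 9 12 15 18

Derivation:
I0 add r3 <- r5,r3: IF@1 ID@2 stall=0 (-) EX@3 MEM@4 WB@5
I1 add r4 <- r2,r2: IF@2 ID@3 stall=0 (-) EX@4 MEM@5 WB@6
I2 add r2 <- r4,r4: IF@3 ID@4 stall=2 (RAW on I1.r4 (WB@6)) EX@7 MEM@8 WB@9
I3 mul r3 <- r2,r2: IF@4 ID@7 stall=2 (RAW on I2.r2 (WB@9)) EX@10 MEM@11 WB@12
I4 sub r3 <- r3,r3: IF@7 ID@10 stall=2 (RAW on I3.r3 (WB@12)) EX@13 MEM@14 WB@15
I5 mul r5 <- r2,r3: IF@10 ID@13 stall=2 (RAW on I4.r3 (WB@15)) EX@16 MEM@17 WB@18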